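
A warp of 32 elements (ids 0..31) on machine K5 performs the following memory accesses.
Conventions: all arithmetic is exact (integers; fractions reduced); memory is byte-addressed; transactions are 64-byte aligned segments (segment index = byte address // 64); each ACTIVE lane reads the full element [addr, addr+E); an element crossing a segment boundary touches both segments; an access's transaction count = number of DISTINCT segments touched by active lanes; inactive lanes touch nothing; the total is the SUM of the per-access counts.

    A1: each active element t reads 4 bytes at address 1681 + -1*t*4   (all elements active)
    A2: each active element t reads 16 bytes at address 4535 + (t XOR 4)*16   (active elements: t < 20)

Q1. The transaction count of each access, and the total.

A1: 3 transactions
A2: 7 transactions

Answer: 3,7; total 10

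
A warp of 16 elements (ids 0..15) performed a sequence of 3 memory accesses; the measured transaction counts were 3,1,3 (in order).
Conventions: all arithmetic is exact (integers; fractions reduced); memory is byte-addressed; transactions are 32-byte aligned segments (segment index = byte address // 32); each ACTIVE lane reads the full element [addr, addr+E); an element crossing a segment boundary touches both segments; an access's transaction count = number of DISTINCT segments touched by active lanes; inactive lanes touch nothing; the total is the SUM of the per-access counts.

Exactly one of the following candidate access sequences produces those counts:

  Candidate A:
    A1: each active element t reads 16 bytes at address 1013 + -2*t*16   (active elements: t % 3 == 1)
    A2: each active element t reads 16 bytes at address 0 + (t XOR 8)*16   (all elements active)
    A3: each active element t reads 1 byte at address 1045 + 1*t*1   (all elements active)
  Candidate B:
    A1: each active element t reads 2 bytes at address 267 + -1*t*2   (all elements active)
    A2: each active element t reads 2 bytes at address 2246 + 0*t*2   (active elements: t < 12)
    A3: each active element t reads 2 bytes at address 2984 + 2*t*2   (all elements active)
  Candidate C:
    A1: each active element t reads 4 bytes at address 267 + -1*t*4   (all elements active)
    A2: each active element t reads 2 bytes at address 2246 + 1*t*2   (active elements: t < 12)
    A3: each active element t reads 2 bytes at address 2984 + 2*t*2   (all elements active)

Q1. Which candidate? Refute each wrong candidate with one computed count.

A: A1 gives 10 transactions, not 3
B: A1 gives 2 transactions, not 3
C: all counts match (3,1,3)

Answer: C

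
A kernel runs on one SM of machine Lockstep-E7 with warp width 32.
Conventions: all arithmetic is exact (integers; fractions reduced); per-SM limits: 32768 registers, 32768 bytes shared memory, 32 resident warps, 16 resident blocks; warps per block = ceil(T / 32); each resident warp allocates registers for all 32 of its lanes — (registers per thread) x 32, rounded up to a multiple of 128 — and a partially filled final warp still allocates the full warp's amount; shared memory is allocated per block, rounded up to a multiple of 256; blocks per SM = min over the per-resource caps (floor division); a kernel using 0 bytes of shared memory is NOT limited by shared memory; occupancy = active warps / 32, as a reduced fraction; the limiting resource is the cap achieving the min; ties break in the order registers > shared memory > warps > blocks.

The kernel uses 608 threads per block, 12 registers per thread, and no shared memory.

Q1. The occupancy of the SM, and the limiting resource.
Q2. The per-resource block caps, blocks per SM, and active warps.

Answer: occupancy 19/32, limited by warps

registers: 4 blocks
shared memory: no limit (kernel uses none)
warps: 1 block
blocks: 16 blocks

Answer: 1 block, 19 active warps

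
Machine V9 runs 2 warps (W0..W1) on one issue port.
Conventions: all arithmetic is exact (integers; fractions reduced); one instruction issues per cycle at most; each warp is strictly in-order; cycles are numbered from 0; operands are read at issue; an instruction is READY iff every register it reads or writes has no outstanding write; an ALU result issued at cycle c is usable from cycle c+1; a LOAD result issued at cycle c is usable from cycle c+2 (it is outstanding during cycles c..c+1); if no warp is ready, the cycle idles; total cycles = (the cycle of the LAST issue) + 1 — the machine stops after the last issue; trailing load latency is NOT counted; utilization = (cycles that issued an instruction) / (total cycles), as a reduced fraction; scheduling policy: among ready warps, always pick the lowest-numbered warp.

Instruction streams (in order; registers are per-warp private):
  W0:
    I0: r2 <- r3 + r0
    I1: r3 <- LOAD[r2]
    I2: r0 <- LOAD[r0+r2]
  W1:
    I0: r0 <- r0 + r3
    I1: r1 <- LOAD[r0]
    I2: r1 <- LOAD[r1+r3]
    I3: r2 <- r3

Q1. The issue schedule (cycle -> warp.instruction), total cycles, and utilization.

cycle 0: W0.I0
cycle 1: W0.I1
cycle 2: W0.I2
cycle 3: W1.I0
cycle 4: W1.I1
cycle 5: idle
cycle 6: W1.I2
cycle 7: W1.I3

Answer: 8 cycles, utilization 7/8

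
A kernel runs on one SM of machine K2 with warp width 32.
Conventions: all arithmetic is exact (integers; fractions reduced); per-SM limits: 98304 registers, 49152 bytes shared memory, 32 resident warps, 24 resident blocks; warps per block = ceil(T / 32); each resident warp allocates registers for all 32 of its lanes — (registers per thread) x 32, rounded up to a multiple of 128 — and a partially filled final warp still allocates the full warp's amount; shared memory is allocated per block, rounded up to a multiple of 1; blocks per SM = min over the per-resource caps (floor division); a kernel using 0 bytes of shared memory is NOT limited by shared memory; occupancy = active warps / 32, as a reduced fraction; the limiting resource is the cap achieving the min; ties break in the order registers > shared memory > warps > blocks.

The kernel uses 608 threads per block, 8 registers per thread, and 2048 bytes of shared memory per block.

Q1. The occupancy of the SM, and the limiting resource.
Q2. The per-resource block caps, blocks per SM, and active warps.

Answer: occupancy 19/32, limited by warps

registers: 20 blocks
shared memory: 24 blocks
warps: 1 block
blocks: 24 blocks

Answer: 1 block, 19 active warps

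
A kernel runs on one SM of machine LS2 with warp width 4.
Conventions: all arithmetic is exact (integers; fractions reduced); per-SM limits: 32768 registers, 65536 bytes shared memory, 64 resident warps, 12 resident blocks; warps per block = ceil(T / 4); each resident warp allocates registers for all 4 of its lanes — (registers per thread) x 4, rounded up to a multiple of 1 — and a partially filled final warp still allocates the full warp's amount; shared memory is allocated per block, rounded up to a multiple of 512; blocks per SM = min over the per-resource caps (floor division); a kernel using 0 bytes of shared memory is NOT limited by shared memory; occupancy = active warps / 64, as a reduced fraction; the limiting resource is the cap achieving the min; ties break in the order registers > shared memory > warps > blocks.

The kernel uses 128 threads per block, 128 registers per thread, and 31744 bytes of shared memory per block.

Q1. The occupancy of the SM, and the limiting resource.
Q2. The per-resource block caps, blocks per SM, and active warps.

Answer: occupancy 1, limited by registers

registers: 2 blocks
shared memory: 2 blocks
warps: 2 blocks
blocks: 12 blocks

Answer: 2 blocks, 64 active warps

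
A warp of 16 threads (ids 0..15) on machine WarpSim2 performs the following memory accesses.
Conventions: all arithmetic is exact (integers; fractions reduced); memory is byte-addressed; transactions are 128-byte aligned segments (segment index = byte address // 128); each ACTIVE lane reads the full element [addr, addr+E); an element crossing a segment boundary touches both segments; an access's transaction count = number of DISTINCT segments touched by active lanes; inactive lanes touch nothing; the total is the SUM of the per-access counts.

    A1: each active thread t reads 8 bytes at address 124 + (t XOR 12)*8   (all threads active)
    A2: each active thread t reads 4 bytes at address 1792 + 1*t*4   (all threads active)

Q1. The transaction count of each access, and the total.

A1: 2 transactions
A2: 1 transaction

Answer: 2,1; total 3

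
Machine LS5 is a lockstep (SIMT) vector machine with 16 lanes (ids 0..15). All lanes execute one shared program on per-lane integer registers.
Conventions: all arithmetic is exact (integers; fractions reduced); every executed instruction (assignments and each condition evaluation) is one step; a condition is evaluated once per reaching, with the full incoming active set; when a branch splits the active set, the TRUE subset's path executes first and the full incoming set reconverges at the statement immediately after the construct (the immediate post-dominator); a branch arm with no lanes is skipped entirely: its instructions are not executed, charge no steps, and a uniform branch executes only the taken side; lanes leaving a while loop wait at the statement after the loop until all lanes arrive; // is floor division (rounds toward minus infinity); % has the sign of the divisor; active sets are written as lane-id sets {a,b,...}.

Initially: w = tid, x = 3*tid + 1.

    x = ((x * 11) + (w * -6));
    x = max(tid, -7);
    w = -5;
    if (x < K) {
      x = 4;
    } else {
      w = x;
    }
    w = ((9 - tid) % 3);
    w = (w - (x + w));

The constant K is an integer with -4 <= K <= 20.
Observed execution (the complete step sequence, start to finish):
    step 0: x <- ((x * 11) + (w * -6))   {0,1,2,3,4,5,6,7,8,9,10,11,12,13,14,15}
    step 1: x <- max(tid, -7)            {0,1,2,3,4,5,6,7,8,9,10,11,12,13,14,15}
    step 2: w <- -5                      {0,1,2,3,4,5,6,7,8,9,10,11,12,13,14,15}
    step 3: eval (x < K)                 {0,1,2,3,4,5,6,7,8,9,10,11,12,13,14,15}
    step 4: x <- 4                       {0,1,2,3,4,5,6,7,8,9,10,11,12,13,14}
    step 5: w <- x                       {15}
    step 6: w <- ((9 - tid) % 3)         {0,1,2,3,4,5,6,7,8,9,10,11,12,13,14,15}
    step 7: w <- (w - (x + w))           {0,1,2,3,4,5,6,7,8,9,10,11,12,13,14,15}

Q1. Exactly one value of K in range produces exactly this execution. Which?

Answer: K = 15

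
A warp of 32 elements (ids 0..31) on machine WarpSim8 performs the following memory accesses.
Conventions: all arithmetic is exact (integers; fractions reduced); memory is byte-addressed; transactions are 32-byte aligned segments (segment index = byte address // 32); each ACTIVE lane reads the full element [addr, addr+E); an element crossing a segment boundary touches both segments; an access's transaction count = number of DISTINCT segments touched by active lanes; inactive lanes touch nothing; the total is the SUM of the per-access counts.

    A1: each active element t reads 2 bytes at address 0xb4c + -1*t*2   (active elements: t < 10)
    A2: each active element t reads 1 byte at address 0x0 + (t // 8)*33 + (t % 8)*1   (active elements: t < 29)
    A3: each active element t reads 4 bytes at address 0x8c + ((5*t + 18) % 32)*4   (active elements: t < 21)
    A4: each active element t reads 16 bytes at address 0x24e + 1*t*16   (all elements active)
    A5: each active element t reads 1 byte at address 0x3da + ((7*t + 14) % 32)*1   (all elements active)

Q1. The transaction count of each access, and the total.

A1: 2 transactions
A2: 4 transactions
A3: 5 transactions
A4: 17 transactions
A5: 2 transactions

Answer: 2,4,5,17,2; total 30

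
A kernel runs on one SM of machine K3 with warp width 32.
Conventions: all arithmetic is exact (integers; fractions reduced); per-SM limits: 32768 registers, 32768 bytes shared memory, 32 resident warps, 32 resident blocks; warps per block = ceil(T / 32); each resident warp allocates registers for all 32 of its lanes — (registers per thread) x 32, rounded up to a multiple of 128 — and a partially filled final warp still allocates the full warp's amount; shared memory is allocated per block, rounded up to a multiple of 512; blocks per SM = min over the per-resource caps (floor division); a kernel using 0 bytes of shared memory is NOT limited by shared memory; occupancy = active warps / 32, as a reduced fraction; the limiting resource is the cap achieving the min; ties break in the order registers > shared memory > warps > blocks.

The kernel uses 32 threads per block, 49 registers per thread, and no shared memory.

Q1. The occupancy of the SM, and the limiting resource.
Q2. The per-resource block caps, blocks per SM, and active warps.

Answer: occupancy 19/32, limited by registers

registers: 19 blocks
shared memory: no limit (kernel uses none)
warps: 32 blocks
blocks: 32 blocks

Answer: 19 blocks, 19 active warps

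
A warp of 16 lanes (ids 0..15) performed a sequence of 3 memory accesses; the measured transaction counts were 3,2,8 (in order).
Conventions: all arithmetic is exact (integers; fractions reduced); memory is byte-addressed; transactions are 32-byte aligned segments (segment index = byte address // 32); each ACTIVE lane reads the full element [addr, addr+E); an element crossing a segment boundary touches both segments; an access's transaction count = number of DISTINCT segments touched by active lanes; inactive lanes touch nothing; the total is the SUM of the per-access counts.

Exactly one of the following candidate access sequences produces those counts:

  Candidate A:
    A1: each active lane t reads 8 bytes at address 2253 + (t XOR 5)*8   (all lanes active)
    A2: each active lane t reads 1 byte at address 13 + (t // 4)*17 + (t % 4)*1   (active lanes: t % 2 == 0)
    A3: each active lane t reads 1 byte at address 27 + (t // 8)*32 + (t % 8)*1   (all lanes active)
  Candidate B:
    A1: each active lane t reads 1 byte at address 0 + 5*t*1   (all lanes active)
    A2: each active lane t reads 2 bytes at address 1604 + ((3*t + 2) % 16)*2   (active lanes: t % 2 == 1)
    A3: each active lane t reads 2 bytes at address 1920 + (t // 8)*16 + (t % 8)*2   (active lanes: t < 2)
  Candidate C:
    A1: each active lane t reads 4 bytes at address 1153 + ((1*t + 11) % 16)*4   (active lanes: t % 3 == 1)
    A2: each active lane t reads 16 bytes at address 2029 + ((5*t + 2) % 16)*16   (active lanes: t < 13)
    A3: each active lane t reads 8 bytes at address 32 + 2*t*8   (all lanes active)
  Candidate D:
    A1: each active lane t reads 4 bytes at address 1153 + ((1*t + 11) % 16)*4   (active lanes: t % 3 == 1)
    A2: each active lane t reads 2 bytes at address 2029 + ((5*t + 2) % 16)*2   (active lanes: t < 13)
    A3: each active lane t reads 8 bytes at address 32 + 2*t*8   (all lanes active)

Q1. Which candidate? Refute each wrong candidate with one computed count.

A: A1 gives 5 transactions, not 3
B: A3 gives 1 transaction, not 8
C: A2 gives 9 transactions, not 2
D: all counts match (3,2,8)

Answer: D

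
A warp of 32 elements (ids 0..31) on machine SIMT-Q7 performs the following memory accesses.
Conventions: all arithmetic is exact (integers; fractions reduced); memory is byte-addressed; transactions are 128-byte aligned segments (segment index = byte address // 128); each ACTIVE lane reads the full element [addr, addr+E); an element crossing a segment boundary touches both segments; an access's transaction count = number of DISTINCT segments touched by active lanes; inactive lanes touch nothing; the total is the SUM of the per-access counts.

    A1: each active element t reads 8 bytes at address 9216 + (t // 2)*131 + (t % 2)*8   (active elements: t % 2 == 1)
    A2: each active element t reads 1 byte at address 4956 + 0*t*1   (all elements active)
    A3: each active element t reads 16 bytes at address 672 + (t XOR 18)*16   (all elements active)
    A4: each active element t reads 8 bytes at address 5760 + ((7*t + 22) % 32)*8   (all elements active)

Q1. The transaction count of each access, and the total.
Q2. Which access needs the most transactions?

A1: 16 transactions
A2: 1 transaction
A3: 5 transactions
A4: 2 transactions

Answer: 16,1,5,2; total 24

Answer: A1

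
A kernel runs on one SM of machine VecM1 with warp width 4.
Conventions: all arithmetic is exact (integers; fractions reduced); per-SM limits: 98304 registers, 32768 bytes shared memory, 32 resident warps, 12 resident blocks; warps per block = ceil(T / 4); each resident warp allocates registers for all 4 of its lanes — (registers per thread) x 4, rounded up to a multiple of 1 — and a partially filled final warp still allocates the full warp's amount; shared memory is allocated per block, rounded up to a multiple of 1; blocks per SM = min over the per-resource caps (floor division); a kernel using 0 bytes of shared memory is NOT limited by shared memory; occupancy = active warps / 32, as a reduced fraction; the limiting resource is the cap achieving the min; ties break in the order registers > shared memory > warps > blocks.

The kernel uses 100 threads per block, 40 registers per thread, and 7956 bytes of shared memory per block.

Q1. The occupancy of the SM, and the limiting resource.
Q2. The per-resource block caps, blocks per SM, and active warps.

Answer: occupancy 25/32, limited by warps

registers: 24 blocks
shared memory: 4 blocks
warps: 1 block
blocks: 12 blocks

Answer: 1 block, 25 active warps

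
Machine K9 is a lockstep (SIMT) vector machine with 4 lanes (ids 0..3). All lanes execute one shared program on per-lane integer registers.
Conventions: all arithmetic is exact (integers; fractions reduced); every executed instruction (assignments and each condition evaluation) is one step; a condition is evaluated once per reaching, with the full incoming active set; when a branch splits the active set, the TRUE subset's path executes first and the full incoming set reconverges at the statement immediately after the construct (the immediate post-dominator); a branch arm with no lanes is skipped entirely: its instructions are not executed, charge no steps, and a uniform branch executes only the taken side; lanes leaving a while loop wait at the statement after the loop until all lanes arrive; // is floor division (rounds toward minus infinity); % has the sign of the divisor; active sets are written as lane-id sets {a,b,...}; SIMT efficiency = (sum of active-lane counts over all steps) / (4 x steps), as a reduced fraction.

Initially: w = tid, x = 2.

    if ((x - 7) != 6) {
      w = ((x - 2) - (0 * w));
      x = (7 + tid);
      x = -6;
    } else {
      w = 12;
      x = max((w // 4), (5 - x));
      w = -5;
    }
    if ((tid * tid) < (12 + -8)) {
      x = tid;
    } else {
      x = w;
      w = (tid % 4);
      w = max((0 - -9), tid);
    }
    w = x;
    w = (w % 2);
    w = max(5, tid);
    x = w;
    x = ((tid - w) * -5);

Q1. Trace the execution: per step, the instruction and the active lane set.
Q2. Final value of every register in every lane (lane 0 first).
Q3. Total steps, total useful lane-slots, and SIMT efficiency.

step 0: eval ((x - 7) != 6)          {0,1,2,3}
step 1: w <- ((x - 2) - (0 * w))     {0,1,2,3}
step 2: x <- (7 + tid)               {0,1,2,3}
step 3: x <- -6                      {0,1,2,3}
step 4: eval ((tid * tid) < (12 + -8)) {0,1,2,3}
step 5: x <- tid                     {0,1}
step 6: x <- w                       {2,3}
step 7: w <- (tid % 4)               {2,3}
step 8: w <- max((0 - -9), tid)      {2,3}
step 9: w <- x                       {0,1,2,3}
step 10: w <- (w % 2)                 {0,1,2,3}
step 11: w <- max(5, tid)             {0,1,2,3}
step 12: x <- w                       {0,1,2,3}
step 13: x <- ((tid - w) * -5)        {0,1,2,3}

Answer: 14 steps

w: 5,5,5,5
x: 25,20,15,10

steps = 14; useful = 48; efficiency = 48/56 = 6/7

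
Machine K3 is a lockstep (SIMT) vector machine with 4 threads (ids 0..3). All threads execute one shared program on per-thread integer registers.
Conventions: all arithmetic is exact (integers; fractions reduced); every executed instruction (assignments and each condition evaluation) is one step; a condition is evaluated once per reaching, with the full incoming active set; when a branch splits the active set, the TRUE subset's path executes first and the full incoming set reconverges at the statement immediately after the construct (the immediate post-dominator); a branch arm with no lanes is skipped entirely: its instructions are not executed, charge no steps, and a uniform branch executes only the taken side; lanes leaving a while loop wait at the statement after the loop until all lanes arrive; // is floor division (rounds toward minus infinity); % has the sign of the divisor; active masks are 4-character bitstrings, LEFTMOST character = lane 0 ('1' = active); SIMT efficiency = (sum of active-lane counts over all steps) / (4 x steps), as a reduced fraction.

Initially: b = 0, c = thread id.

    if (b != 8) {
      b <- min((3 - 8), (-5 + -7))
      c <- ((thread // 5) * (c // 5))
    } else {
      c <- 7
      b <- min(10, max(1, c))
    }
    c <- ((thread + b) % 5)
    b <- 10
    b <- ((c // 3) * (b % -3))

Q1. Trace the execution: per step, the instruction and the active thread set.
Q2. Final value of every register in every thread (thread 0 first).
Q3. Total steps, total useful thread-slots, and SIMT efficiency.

step 0: eval (b != 8)                1111
step 1: b <- min((3 - 8), (-5 + -7)) 1111
step 2: c <- ((thread // 5) * (c // 5)) 1111
step 3: c <- ((thread + b) % 5)      1111
step 4: b <- 10                      1111
step 5: b <- ((c // 3) * (b % -3))   1111

Answer: 6 steps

b: -2,-2,0,0
c: 3,4,0,1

steps = 6; useful = 24; efficiency = 24/24 = 1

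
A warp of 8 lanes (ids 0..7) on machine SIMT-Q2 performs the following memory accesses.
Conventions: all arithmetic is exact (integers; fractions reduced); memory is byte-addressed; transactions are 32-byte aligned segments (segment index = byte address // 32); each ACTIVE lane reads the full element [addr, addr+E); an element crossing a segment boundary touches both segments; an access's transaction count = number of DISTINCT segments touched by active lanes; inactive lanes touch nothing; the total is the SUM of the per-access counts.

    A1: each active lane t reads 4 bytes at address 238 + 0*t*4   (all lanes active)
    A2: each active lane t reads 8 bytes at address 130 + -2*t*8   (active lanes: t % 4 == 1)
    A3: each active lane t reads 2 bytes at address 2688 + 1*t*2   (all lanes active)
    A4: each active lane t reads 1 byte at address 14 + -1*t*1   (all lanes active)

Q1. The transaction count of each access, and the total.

A1: 1 transaction
A2: 2 transactions
A3: 1 transaction
A4: 1 transaction

Answer: 1,2,1,1; total 5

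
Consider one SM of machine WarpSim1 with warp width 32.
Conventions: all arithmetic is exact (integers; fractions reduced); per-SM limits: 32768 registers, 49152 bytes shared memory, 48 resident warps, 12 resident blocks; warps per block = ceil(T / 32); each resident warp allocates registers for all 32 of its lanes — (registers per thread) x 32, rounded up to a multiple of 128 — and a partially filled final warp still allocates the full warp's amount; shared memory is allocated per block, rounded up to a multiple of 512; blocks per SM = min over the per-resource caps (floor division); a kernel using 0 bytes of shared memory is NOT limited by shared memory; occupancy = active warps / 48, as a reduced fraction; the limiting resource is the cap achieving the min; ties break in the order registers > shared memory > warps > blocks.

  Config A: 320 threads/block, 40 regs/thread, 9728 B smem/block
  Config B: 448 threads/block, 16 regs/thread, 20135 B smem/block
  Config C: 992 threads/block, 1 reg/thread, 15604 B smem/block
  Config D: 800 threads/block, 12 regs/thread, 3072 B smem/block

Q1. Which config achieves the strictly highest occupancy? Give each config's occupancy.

occupancies: A 5/12, B 7/12, C 31/48, D 25/48

Answer: C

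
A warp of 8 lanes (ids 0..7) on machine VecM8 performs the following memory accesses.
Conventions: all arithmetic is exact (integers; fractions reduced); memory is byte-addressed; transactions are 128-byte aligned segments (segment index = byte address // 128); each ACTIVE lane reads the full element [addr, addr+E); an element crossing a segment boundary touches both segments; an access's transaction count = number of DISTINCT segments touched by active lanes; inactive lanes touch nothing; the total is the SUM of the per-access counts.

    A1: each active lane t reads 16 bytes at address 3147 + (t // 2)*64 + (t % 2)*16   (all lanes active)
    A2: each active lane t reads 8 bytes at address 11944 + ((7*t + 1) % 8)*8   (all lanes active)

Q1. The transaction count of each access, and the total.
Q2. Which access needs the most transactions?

A1: 3 transactions
A2: 1 transaction

Answer: 3,1; total 4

Answer: A1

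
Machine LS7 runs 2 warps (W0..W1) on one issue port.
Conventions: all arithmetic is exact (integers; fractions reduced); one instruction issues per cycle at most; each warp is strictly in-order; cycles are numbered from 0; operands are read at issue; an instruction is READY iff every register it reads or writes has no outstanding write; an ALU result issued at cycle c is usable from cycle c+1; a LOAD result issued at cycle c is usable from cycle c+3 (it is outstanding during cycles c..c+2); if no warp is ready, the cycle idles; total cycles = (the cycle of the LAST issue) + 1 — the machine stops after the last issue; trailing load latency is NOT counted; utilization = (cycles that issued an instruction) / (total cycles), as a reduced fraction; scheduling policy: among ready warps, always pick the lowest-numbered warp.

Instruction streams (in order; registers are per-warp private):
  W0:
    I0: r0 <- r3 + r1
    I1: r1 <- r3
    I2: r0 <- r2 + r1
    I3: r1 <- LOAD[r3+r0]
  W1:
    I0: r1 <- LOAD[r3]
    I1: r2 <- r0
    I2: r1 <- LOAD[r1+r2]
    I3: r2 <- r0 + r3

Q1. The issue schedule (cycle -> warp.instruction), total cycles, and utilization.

cycle 0: W0.I0
cycle 1: W0.I1
cycle 2: W0.I2
cycle 3: W0.I3
cycle 4: W1.I0
cycle 5: W1.I1
cycle 6: idle
cycle 7: W1.I2
cycle 8: W1.I3

Answer: 9 cycles, utilization 8/9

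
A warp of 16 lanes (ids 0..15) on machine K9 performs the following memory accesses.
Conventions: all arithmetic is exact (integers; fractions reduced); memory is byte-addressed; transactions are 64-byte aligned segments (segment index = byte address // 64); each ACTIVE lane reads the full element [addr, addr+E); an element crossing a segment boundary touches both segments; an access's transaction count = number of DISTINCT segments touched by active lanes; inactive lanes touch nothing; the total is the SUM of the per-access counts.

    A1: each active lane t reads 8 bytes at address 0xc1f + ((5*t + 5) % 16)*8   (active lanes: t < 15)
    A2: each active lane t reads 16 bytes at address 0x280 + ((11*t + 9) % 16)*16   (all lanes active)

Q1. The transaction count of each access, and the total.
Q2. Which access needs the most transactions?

A1: 3 transactions
A2: 4 transactions

Answer: 3,4; total 7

Answer: A2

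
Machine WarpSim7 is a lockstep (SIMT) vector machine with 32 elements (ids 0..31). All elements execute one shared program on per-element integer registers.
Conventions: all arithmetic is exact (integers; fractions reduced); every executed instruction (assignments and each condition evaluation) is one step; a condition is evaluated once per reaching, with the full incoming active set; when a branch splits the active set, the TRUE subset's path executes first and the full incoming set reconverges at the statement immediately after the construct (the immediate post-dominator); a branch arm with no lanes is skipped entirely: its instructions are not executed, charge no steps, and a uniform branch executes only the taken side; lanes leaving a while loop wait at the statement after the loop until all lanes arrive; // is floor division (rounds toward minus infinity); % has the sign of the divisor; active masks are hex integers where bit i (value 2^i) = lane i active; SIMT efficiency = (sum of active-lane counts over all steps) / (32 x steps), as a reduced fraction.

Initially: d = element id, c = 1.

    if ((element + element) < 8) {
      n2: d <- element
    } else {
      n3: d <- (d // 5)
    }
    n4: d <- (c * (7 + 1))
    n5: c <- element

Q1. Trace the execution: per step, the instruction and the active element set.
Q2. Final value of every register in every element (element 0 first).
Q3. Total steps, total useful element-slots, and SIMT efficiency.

step 0: eval ((element + element) < 8) 0xffffffff
step 1: d <- element                 0x0000000f
step 2: d <- (d // 5)                0xfffffff0
step 3: d <- (c * (7 + 1))           0xffffffff
step 4: c <- element                 0xffffffff

Answer: 5 steps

d: 8,8,8,8,8,8,8,8,8,8,8,8,8,8,8,8,8,8,8,8,8,8,8,8,8,8,8,8,8,8,8,8
c: 0,1,2,3,4,5,6,7,8,9,10,11,12,13,14,15,16,17,18,19,20,21,22,23,24,25,26,27,28,29,30,31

steps = 5; useful = 128; efficiency = 128/160 = 4/5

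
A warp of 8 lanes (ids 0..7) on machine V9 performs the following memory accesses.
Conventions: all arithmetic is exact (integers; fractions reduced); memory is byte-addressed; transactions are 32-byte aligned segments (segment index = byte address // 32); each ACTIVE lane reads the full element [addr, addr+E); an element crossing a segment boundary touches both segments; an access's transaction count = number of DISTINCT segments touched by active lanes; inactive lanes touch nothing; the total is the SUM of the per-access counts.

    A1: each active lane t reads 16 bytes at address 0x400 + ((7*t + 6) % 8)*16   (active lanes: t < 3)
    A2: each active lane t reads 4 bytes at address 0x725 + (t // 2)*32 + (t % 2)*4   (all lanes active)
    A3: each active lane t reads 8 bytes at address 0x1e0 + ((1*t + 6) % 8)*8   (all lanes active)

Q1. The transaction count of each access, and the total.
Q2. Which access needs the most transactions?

A1: 2 transactions
A2: 4 transactions
A3: 2 transactions

Answer: 2,4,2; total 8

Answer: A2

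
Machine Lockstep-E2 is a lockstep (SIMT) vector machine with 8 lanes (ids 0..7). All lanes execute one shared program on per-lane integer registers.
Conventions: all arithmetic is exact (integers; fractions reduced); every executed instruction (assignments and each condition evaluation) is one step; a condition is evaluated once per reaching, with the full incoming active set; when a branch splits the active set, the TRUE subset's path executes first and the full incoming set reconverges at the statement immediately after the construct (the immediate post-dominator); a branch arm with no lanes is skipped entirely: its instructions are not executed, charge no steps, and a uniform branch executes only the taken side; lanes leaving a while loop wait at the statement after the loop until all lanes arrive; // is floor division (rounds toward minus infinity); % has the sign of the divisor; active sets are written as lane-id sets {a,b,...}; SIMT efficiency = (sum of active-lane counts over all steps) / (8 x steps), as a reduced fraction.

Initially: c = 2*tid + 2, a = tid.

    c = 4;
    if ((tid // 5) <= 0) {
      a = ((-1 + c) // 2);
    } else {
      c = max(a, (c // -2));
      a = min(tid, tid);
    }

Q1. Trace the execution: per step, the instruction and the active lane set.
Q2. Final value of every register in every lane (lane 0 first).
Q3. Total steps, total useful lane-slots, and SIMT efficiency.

step 0: c <- 4                       {0,1,2,3,4,5,6,7}
step 1: eval ((tid // 5) <= 0)       {0,1,2,3,4,5,6,7}
step 2: a <- ((-1 + c) // 2)         {0,1,2,3,4}
step 3: c <- max(a, (c // -2))       {5,6,7}
step 4: a <- min(tid, tid)           {5,6,7}

Answer: 5 steps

c: 4,4,4,4,4,5,6,7
a: 1,1,1,1,1,5,6,7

steps = 5; useful = 27; efficiency = 27/40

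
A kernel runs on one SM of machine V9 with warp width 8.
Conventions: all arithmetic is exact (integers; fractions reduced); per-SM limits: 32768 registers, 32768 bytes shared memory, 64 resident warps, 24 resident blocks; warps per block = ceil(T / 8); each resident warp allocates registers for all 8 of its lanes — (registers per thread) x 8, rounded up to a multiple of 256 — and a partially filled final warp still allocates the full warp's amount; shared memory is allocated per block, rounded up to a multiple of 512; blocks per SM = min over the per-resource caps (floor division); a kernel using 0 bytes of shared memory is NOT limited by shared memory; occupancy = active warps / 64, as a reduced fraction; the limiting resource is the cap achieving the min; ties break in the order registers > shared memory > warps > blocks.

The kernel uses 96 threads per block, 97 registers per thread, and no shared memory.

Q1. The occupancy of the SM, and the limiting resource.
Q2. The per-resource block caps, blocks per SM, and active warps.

Answer: occupancy 3/8, limited by registers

registers: 2 blocks
shared memory: no limit (kernel uses none)
warps: 5 blocks
blocks: 24 blocks

Answer: 2 blocks, 24 active warps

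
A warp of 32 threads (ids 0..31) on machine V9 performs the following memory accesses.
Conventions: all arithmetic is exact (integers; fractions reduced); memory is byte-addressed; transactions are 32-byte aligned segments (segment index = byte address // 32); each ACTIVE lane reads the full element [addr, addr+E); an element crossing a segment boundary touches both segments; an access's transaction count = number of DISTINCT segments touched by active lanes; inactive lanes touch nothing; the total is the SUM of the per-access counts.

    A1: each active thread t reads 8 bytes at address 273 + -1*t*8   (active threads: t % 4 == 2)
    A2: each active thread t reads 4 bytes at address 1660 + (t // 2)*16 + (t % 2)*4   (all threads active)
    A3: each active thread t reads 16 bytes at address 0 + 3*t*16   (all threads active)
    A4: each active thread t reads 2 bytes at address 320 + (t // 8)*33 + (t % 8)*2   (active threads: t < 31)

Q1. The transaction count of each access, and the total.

A1: 8 transactions
A2: 9 transactions
A3: 32 transactions
A4: 4 transactions

Answer: 8,9,32,4; total 53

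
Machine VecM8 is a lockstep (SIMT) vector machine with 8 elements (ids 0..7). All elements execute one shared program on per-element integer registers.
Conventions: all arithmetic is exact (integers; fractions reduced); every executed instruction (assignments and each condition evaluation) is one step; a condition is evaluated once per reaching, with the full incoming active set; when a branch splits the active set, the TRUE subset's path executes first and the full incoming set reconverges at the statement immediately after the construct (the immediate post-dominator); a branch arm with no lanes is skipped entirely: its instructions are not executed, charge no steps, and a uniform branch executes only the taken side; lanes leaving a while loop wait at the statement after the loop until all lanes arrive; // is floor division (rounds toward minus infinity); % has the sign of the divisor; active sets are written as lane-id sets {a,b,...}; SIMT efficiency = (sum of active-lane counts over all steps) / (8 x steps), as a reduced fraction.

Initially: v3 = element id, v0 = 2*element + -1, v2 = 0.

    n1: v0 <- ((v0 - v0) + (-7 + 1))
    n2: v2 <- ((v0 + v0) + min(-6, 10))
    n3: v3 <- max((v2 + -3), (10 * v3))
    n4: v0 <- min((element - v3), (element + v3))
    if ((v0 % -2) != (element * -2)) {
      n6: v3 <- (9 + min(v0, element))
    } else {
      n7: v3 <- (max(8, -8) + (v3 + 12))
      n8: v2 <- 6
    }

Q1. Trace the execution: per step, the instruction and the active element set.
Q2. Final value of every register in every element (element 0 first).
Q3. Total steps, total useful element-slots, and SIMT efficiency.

step 0: v0 <- ((v0 - v0) + (-7 + 1)) {0,1,2,3,4,5,6,7}
step 1: v2 <- ((v0 + v0) + min(-6, 10)) {0,1,2,3,4,5,6,7}
step 2: v3 <- max((v2 + -3), (10 * v3)) {0,1,2,3,4,5,6,7}
step 3: v0 <- min((element - v3), (element + v3)) {0,1,2,3,4,5,6,7}
step 4: eval ((v0 % -2) != (element * -2)) {0,1,2,3,4,5,6,7}
step 5: v3 <- (9 + min(v0, element)) {1,2,3,4,5,6,7}
step 6: v3 <- (max(8, -8) + (v3 + 12)) {0}
step 7: v2 <- 6                      {0}

Answer: 8 steps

v3: 20,0,-9,-18,-27,-36,-45,-54
v0: 0,-9,-18,-27,-36,-45,-54,-63
v2: 6,-18,-18,-18,-18,-18,-18,-18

steps = 8; useful = 49; efficiency = 49/64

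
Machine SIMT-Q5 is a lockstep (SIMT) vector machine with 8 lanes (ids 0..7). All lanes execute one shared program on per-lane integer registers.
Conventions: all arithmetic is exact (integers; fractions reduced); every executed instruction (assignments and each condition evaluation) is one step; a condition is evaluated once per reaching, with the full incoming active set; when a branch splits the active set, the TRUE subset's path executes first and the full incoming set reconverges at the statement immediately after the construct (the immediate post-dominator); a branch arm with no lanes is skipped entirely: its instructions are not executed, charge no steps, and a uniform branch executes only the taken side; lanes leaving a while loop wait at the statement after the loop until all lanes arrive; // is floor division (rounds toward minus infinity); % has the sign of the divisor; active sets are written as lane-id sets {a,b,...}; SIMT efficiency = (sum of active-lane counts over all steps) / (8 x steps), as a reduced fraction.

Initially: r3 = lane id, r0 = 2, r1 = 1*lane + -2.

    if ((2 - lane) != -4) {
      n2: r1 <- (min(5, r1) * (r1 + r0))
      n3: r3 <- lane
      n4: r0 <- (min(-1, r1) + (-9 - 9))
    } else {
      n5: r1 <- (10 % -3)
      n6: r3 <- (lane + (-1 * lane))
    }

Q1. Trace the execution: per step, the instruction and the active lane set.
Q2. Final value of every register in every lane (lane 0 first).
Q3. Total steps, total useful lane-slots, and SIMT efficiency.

step 0: eval ((2 - lane) != -4)      {0,1,2,3,4,5,6,7}
step 1: r1 <- (min(5, r1) * (r1 + r0)) {0,1,2,3,4,5,7}
step 2: r3 <- lane                   {0,1,2,3,4,5,7}
step 3: r0 <- (min(-1, r1) + (-9 - 9)) {0,1,2,3,4,5,7}
step 4: r1 <- (10 % -3)              {6}
step 5: r3 <- (lane + (-1 * lane))   {6}

Answer: 6 steps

r3: 0,1,2,3,4,5,0,7
r0: -19,-19,-19,-19,-19,-19,2,-19
r1: 0,-1,0,3,8,15,-2,35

steps = 6; useful = 31; efficiency = 31/48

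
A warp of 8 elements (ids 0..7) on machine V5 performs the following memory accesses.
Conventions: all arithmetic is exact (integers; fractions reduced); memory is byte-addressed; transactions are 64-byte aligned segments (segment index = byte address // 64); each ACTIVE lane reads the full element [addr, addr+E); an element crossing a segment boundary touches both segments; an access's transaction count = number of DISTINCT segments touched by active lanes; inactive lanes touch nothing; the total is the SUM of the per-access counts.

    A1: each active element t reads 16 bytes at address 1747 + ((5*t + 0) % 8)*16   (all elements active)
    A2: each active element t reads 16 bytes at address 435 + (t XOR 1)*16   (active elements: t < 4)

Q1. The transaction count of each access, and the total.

A1: 3 transactions
A2: 2 transactions

Answer: 3,2; total 5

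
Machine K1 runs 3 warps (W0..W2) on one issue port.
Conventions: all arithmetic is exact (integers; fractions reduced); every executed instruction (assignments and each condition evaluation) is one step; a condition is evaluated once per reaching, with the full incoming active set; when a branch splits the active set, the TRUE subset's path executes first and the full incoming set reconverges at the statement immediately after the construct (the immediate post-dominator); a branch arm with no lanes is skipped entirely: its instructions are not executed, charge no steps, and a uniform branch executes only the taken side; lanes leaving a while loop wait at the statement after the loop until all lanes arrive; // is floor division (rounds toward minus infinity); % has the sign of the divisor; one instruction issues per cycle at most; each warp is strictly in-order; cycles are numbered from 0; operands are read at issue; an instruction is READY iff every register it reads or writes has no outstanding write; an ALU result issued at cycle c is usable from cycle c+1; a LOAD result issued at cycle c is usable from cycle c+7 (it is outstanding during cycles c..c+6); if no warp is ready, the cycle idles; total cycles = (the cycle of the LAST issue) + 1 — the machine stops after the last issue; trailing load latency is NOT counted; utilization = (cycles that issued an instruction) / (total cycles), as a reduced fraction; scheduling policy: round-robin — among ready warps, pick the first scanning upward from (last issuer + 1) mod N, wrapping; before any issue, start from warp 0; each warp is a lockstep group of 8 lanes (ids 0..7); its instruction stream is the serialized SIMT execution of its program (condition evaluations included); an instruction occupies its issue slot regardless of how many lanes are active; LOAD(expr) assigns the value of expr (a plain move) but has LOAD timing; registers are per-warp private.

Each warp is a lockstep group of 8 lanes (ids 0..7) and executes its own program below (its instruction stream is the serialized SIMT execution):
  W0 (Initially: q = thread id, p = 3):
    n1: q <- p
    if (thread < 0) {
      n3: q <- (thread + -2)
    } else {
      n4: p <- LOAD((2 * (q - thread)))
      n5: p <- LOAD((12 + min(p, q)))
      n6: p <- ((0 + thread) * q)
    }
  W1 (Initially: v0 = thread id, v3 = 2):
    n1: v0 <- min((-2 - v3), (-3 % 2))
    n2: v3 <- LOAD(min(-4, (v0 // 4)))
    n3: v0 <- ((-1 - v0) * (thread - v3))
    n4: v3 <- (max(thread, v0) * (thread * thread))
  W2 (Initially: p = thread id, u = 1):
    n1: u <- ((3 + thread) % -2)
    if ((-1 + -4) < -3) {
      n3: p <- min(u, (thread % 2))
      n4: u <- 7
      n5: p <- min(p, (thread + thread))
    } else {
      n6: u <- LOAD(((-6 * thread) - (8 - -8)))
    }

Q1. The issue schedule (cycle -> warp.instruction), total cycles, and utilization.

cycle 0: W0.I0
cycle 1: W1.I0
cycle 2: W2.I0
cycle 3: W0.I1
cycle 4: W1.I1
cycle 5: W2.I1
cycle 6: W0.I2
cycle 7: W2.I2
cycle 8: W2.I3
cycle 9: W2.I4
cycle 10: idle
cycle 11: W1.I2
cycle 12: W1.I3
cycle 13: W0.I3
cycle 14: idle
cycle 15: idle
cycle 16: idle
cycle 17: idle
cycle 18: idle
cycle 19: idle
cycle 20: W0.I4

Answer: 21 cycles, utilization 2/3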